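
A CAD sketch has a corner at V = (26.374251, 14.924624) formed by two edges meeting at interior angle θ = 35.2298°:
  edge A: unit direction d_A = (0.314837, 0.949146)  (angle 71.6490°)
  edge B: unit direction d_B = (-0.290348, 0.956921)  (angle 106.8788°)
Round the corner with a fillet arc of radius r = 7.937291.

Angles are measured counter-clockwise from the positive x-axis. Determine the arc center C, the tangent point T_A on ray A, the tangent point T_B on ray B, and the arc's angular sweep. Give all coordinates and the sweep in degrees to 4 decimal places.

center=(26.7112,41.1512) T_A=(34.2449,38.6523) T_B=(19.1159,38.8466) sweep=144.7702

bisector direction at 89.2639° = (0.012847,0.999917)
center distance |VC| = r/sin(θ/2) = 7.937291/sin(17.6149°) = 26.228768
C = V + |VC|·bis = (26.7112,41.1512)
T_A = V + ((C−V)·d_A)·d_A = V + 24.9990·d_A = (34.2449,38.6523)
T_B = V + ((C−V)·d_B)·d_B = V + 24.9990·d_B = (19.1159,38.8466)
sweep = 180° − θ = 144.7702°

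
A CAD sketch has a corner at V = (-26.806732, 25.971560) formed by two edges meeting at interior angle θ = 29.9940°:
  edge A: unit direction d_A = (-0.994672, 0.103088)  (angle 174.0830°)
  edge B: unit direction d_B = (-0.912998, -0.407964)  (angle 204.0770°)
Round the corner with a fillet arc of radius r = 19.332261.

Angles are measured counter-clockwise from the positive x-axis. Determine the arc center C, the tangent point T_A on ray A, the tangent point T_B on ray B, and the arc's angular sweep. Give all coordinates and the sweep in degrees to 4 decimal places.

center=(-100.5793,14.1815) T_A=(-98.5864,33.4108) T_B=(-92.6924,-3.4688) sweep=150.0060

bisector direction at 189.0800° = (-0.987469,-0.157813)
center distance |VC| = r/sin(θ/2) = 19.332261/sin(14.9970°) = 74.708720
C = V + |VC|·bis = (-100.5793,14.1815)
T_A = V + ((C−V)·d_A)·d_A = V + 72.1641·d_A = (-98.5864,33.4108)
T_B = V + ((C−V)·d_B)·d_B = V + 72.1641·d_B = (-92.6924,-3.4688)
sweep = 180° − θ = 150.0060°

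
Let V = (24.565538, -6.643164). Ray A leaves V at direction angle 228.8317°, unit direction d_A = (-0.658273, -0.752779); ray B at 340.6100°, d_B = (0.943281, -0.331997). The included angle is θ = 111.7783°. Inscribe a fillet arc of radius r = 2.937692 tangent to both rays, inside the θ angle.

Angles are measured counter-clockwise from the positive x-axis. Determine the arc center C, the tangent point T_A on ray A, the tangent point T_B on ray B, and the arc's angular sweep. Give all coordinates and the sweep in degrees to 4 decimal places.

center=(25.4672,-10.0748) T_A=(23.2557,-8.1410) T_B=(26.4425,-7.3038) sweep=68.2217

bisector direction at 284.7208° = (0.254110,-0.967175)
center distance |VC| = r/sin(θ/2) = 2.937692/sin(55.8892°) = 3.548134
C = V + |VC|·bis = (25.4672,-10.0748)
T_A = V + ((C−V)·d_A)·d_A = V + 1.9898·d_A = (23.2557,-8.1410)
T_B = V + ((C−V)·d_B)·d_B = V + 1.9898·d_B = (26.4425,-7.3038)
sweep = 180° − θ = 68.2217°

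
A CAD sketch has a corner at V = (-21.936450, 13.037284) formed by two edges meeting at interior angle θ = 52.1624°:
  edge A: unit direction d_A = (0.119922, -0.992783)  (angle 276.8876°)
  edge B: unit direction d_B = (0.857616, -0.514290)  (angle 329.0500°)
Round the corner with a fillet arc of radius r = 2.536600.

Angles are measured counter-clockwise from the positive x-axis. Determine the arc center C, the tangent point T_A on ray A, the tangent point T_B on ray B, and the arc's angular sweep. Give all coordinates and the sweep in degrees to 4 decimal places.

bisector direction at 302.9688° = (0.544182,-0.838967)
center distance |VC| = r/sin(θ/2) = 2.536600/sin(26.0812°) = 5.769662
C = V + |VC|·bis = (-18.7967,8.1967)
T_A = V + ((C−V)·d_A)·d_A = V + 5.1821·d_A = (-21.3150,7.8925)
T_B = V + ((C−V)·d_B)·d_B = V + 5.1821·d_B = (-17.4922,10.3722)
sweep = 180° − θ = 127.8376°

center=(-18.7967,8.1967) T_A=(-21.3150,7.8925) T_B=(-17.4922,10.3722) sweep=127.8376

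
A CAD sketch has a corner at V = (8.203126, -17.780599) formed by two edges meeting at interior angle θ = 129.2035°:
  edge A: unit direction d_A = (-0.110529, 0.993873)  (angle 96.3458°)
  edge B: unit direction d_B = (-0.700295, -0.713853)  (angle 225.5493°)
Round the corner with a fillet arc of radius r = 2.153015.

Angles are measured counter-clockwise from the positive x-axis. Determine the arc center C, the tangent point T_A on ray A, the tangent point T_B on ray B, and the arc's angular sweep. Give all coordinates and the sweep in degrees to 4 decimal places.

center=(5.9503,-17.0026) T_A=(8.0901,-16.7646) T_B=(7.4873,-18.5103) sweep=50.7965

bisector direction at 160.9476° = (-0.945220,0.326434)
center distance |VC| = r/sin(θ/2) = 2.153015/sin(64.6017°) = 2.383372
C = V + |VC|·bis = (5.9503,-17.0026)
T_A = V + ((C−V)·d_A)·d_A = V + 1.0222·d_A = (8.0901,-16.7646)
T_B = V + ((C−V)·d_B)·d_B = V + 1.0222·d_B = (7.4873,-18.5103)
sweep = 180° − θ = 50.7965°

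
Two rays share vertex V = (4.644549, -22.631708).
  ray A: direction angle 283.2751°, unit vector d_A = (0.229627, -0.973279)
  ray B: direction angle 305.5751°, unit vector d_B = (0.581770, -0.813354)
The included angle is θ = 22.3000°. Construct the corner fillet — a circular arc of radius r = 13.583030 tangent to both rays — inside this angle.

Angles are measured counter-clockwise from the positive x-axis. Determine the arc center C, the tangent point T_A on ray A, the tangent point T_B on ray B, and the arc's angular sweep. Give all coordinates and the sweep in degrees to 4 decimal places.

bisector direction at 294.4251° = (0.413503,-0.910503)
center distance |VC| = r/sin(θ/2) = 13.583030/sin(11.1500°) = 70.240739
C = V + |VC|·bis = (33.6893,-86.5861)
T_A = V + ((C−V)·d_A)·d_A = V + 68.9149·d_A = (20.4693,-89.7051)
T_B = V + ((C−V)·d_B)·d_B = V + 68.9149·d_B = (44.7371,-78.6839)
sweep = 180° − θ = 157.7000°

center=(33.6893,-86.5861) T_A=(20.4693,-89.7051) T_B=(44.7371,-78.6839) sweep=157.7000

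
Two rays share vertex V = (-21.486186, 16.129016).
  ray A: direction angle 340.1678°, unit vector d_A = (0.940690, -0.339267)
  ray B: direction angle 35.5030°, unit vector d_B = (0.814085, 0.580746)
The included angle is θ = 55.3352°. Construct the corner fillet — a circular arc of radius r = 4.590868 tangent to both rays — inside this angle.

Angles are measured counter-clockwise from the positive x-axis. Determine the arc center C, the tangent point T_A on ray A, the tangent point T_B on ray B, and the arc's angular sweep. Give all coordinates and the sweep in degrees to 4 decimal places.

bisector direction at 7.8354° = (0.990664,0.136328)
center distance |VC| = r/sin(θ/2) = 4.590868/sin(27.6676°) = 9.886840
C = V + |VC|·bis = (-11.6917,17.4769)
T_A = V + ((C−V)·d_A)·d_A = V + 8.7563·d_A = (-13.2492,13.1583)
T_B = V + ((C−V)·d_B)·d_B = V + 8.7563·d_B = (-14.3578,21.2142)
sweep = 180° − θ = 124.6648°

center=(-11.6917,17.4769) T_A=(-13.2492,13.1583) T_B=(-14.3578,21.2142) sweep=124.6648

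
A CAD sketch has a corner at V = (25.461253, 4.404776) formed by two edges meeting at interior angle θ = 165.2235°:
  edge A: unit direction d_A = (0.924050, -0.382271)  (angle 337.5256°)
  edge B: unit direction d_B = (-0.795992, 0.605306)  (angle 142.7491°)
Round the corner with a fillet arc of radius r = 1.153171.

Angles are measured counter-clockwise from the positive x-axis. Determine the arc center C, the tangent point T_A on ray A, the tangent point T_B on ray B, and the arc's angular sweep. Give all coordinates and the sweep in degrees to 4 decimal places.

center=(26.0402,5.4132) T_A=(25.5994,4.3476) T_B=(25.3422,4.4953) sweep=14.7765

bisector direction at 60.1374° = (0.497923,0.867222)
center distance |VC| = r/sin(θ/2) = 1.153171/sin(82.6118°) = 1.162825
C = V + |VC|·bis = (26.0402,5.4132)
T_A = V + ((C−V)·d_A)·d_A = V + 0.1495·d_A = (25.5994,4.3476)
T_B = V + ((C−V)·d_B)·d_B = V + 0.1495·d_B = (25.3422,4.4953)
sweep = 180° − θ = 14.7765°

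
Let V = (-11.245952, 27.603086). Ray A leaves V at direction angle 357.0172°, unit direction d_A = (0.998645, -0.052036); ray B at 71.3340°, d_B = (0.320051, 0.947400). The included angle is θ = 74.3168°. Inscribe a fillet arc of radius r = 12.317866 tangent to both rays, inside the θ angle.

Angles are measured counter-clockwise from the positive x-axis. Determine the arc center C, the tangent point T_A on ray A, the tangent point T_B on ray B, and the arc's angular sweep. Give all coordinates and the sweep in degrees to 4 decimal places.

center=(5.6257,39.0585) T_A=(4.9847,26.7574) T_B=(-6.0443,43.0009) sweep=105.6832

bisector direction at 34.1756° = (0.827320,0.561731)
center distance |VC| = r/sin(θ/2) = 12.317866/sin(37.1584°) = 20.393121
C = V + |VC|·bis = (5.6257,39.0585)
T_A = V + ((C−V)·d_A)·d_A = V + 16.2527·d_A = (4.9847,26.7574)
T_B = V + ((C−V)·d_B)·d_B = V + 16.2527·d_B = (-6.0443,43.0009)
sweep = 180° − θ = 105.6832°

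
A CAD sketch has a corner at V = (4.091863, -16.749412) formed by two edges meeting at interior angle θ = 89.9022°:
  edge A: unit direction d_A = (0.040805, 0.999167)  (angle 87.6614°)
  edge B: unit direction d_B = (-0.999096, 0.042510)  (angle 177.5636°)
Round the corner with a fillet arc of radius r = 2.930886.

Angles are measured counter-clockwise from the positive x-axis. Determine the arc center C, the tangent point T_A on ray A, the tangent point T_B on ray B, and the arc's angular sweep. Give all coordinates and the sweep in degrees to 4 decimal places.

bisector direction at 132.6125° = (-0.677037,0.735949)
center distance |VC| = r/sin(θ/2) = 2.930886/sin(44.9511°) = 4.148441
C = V + |VC|·bis = (1.2832,-13.6964)
T_A = V + ((C−V)·d_A)·d_A = V + 2.9359·d_A = (4.2117,-13.8160)
T_B = V + ((C−V)·d_B)·d_B = V + 2.9359·d_B = (1.1586,-16.6246)
sweep = 180° − θ = 90.0978°

center=(1.2832,-13.6964) T_A=(4.2117,-13.8160) T_B=(1.1586,-16.6246) sweep=90.0978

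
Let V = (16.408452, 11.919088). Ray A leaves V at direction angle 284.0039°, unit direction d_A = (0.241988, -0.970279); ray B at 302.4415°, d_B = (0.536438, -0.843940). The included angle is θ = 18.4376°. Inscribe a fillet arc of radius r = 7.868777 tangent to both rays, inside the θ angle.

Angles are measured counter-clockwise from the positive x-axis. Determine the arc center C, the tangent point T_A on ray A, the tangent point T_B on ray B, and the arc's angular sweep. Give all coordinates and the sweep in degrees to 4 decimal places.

bisector direction at 293.2227° = (0.394306,-0.918979)
center distance |VC| = r/sin(θ/2) = 7.868777/sin(9.2188°) = 49.116901
C = V + |VC|·bis = (35.7755,-33.2183)
T_A = V + ((C−V)·d_A)·d_A = V + 48.4825·d_A = (28.1406,-35.1225)
T_B = V + ((C−V)·d_B)·d_B = V + 48.4825·d_B = (42.4163,-28.9972)
sweep = 180° − θ = 161.5624°

center=(35.7755,-33.2183) T_A=(28.1406,-35.1225) T_B=(42.4163,-28.9972) sweep=161.5624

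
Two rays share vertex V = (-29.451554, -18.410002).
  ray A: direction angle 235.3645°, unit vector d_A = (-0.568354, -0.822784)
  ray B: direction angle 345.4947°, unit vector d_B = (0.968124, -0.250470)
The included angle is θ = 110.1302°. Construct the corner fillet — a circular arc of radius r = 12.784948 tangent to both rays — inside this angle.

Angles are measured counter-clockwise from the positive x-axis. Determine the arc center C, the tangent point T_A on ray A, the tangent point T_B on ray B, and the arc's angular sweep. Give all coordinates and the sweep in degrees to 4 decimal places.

center=(-24.0080,-33.0242) T_A=(-34.5272,-25.7579) T_B=(-20.8057,-20.6468) sweep=69.8698

bisector direction at 290.4296° = (0.349056,-0.937102)
center distance |VC| = r/sin(θ/2) = 12.784948/sin(55.0651°) = 15.595142
C = V + |VC|·bis = (-24.0080,-33.0242)
T_A = V + ((C−V)·d_A)·d_A = V + 8.9305·d_A = (-34.5272,-25.7579)
T_B = V + ((C−V)·d_B)·d_B = V + 8.9305·d_B = (-20.8057,-20.6468)
sweep = 180° − θ = 69.8698°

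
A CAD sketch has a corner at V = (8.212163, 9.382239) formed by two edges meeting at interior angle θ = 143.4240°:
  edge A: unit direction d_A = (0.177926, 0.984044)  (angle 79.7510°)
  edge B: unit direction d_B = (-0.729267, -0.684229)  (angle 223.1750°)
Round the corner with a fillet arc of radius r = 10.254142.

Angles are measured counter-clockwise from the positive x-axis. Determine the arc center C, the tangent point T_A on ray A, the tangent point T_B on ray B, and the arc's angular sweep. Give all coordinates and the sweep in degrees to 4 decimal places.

center=(-1.2754,14.5415) T_A=(8.8151,12.7170) T_B=(5.7408,7.0635) sweep=36.5760

bisector direction at 151.4630° = (-0.878509,0.477726)
center distance |VC| = r/sin(θ/2) = 10.254142/sin(71.7120°) = 10.799618
C = V + |VC|·bis = (-1.2754,14.5415)
T_A = V + ((C−V)·d_A)·d_A = V + 3.3889·d_A = (8.8151,12.7170)
T_B = V + ((C−V)·d_B)·d_B = V + 3.3889·d_B = (5.7408,7.0635)
sweep = 180° − θ = 36.5760°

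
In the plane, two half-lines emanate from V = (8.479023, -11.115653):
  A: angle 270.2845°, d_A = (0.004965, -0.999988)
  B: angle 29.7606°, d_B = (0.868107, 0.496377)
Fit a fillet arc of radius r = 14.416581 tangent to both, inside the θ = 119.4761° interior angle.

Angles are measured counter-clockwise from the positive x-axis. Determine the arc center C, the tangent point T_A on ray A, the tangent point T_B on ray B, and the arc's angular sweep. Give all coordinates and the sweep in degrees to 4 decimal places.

bisector direction at 330.0225° = (0.866222,-0.499659)
center distance |VC| = r/sin(θ/2) = 14.416581/sin(59.7381°) = 16.691066
C = V + |VC|·bis = (22.9372,-19.4555)
T_A = V + ((C−V)·d_A)·d_A = V + 8.4115·d_A = (8.5208,-19.5271)
T_B = V + ((C−V)·d_B)·d_B = V + 8.4115·d_B = (15.7811,-6.9404)
sweep = 180° − θ = 60.5239°

center=(22.9372,-19.4555) T_A=(8.5208,-19.5271) T_B=(15.7811,-6.9404) sweep=60.5239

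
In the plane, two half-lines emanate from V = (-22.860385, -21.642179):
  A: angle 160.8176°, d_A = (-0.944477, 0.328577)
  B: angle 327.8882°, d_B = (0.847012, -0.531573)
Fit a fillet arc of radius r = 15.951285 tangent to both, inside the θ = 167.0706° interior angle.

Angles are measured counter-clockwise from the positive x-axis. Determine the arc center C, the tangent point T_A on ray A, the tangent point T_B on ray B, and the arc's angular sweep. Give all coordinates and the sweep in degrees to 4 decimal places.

bisector direction at 244.3529° = (-0.432827,-0.901477)
center distance |VC| = r/sin(θ/2) = 15.951285/sin(83.5353°) = 16.053362
C = V + |VC|·bis = (-29.8087,-36.1139)
T_A = V + ((C−V)·d_A)·d_A = V + 1.8075·d_A = (-24.5675,-21.0483)
T_B = V + ((C−V)·d_B)·d_B = V + 1.8075·d_B = (-21.3294,-22.6030)
sweep = 180° − θ = 12.9294°

center=(-29.8087,-36.1139) T_A=(-24.5675,-21.0483) T_B=(-21.3294,-22.6030) sweep=12.9294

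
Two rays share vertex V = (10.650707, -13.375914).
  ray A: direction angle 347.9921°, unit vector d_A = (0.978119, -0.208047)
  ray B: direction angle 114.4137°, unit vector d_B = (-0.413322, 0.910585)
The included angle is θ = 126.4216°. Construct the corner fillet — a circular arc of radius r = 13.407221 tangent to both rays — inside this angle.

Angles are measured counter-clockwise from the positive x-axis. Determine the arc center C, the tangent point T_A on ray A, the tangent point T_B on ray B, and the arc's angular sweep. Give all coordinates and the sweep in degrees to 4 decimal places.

bisector direction at 51.2029° = (0.626564,0.779370)
center distance |VC| = r/sin(θ/2) = 13.407221/sin(63.2108°) = 15.019222
C = V + |VC|·bis = (20.0612,-1.6704)
T_A = V + ((C−V)·d_A)·d_A = V + 6.7693·d_A = (17.2719,-14.7842)
T_B = V + ((C−V)·d_B)·d_B = V + 6.7693·d_B = (7.8528,-7.2119)
sweep = 180° − θ = 53.5784°

center=(20.0612,-1.6704) T_A=(17.2719,-14.7842) T_B=(7.8528,-7.2119) sweep=53.5784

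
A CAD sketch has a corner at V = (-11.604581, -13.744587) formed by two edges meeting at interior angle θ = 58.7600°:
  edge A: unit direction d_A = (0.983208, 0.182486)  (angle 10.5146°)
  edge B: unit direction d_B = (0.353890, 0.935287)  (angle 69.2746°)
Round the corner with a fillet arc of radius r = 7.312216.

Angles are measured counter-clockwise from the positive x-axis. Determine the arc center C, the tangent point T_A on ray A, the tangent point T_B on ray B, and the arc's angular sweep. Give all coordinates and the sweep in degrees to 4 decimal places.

center=(-0.1694,-4.1851) T_A=(1.1650,-11.3745) T_B=(-7.0084,-1.5974) sweep=121.2400

bisector direction at 39.8946° = (0.767226,0.641377)
center distance |VC| = r/sin(θ/2) = 7.312216/sin(29.3800°) = 14.904651
C = V + |VC|·bis = (-0.1694,-4.1851)
T_A = V + ((C−V)·d_A)·d_A = V + 12.9877·d_A = (1.1650,-11.3745)
T_B = V + ((C−V)·d_B)·d_B = V + 12.9877·d_B = (-7.0084,-1.5974)
sweep = 180° − θ = 121.2400°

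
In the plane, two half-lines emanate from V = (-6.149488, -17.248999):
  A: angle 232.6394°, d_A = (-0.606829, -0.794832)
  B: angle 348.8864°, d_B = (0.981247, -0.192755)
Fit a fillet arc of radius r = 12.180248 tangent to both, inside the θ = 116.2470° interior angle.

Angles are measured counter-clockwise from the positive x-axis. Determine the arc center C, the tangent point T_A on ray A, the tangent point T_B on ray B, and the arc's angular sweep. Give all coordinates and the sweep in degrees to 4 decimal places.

bisector direction at 290.7629° = (0.354502,-0.935055)
center distance |VC| = r/sin(θ/2) = 12.180248/sin(58.1235°) = 14.343400
C = V + |VC|·bis = (-1.0647,-30.6609)
T_A = V + ((C−V)·d_A)·d_A = V + 7.5746·d_A = (-10.7460,-23.2695)
T_B = V + ((C−V)·d_B)·d_B = V + 7.5746·d_B = (1.2831,-18.7090)
sweep = 180° − θ = 63.7530°

center=(-1.0647,-30.6609) T_A=(-10.7460,-23.2695) T_B=(1.2831,-18.7090) sweep=63.7530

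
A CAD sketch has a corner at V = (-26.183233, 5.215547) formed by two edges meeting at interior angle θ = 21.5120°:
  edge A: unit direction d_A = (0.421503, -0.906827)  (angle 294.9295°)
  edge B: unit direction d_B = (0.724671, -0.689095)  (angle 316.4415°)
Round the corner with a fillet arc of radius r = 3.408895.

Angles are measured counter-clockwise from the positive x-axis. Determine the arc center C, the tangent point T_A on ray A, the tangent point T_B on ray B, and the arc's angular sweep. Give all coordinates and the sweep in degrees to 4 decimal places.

center=(-15.5281,-9.6205) T_A=(-18.6194,-11.0574) T_B=(-13.1791,-7.1502) sweep=158.4880

bisector direction at 305.6855° = (0.583336,-0.812231)
center distance |VC| = r/sin(θ/2) = 3.408895/sin(10.7560°) = 18.265827
C = V + |VC|·bis = (-15.5281,-9.6205)
T_A = V + ((C−V)·d_A)·d_A = V + 17.9449·d_A = (-18.6194,-11.0574)
T_B = V + ((C−V)·d_B)·d_B = V + 17.9449·d_B = (-13.1791,-7.1502)
sweep = 180° − θ = 158.4880°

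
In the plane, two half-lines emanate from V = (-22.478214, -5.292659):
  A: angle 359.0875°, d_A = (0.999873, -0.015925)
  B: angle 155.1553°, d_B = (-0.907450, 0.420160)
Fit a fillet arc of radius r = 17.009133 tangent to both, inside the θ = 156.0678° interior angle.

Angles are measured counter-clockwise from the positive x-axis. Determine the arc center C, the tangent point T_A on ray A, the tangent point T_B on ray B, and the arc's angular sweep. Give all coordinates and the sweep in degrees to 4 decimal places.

bisector direction at 77.1214° = (0.222886,0.974845)
center distance |VC| = r/sin(θ/2) = 17.009133/sin(78.0339°) = 17.386944
C = V + |VC|·bis = (-18.6029,11.6569)
T_A = V + ((C−V)·d_A)·d_A = V + 3.6049·d_A = (-18.8738,-5.3501)
T_B = V + ((C−V)·d_B)·d_B = V + 3.6049·d_B = (-25.7495,-3.7780)
sweep = 180° − θ = 23.9322°

center=(-18.6029,11.6569) T_A=(-18.8738,-5.3501) T_B=(-25.7495,-3.7780) sweep=23.9322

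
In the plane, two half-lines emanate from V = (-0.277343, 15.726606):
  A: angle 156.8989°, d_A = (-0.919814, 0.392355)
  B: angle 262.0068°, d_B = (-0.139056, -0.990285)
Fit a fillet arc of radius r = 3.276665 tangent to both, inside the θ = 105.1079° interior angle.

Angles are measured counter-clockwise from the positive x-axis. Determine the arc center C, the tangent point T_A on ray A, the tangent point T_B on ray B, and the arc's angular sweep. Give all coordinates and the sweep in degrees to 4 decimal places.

center=(-3.8711,13.6972) T_A=(-2.5855,16.7112) T_B=(-0.6263,13.2416) sweep=74.8921

bisector direction at 209.4529° = (-0.870761,-0.491707)
center distance |VC| = r/sin(θ/2) = 3.276665/sin(52.5540°) = 4.127166
C = V + |VC|·bis = (-3.8711,13.6972)
T_A = V + ((C−V)·d_A)·d_A = V + 2.5094·d_A = (-2.5855,16.7112)
T_B = V + ((C−V)·d_B)·d_B = V + 2.5094·d_B = (-0.6263,13.2416)
sweep = 180° − θ = 74.8921°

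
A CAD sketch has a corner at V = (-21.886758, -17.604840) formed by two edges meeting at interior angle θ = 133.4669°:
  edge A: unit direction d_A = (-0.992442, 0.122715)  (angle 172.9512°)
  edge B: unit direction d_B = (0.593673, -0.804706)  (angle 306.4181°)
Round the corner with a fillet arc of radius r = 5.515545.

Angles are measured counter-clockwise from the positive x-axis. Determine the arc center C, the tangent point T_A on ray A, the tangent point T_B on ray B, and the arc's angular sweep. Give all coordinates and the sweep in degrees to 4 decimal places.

center=(-24.9172,-22.7877) T_A=(-24.2404,-17.3138) T_B=(-20.4788,-19.5132) sweep=46.5331

bisector direction at 239.6846° = (-0.504759,-0.863260)
center distance |VC| = r/sin(θ/2) = 5.515545/sin(66.7335°) = 6.003790
C = V + |VC|·bis = (-24.9172,-22.7877)
T_A = V + ((C−V)·d_A)·d_A = V + 2.3716·d_A = (-24.2404,-17.3138)
T_B = V + ((C−V)·d_B)·d_B = V + 2.3716·d_B = (-20.4788,-19.5132)
sweep = 180° − θ = 46.5331°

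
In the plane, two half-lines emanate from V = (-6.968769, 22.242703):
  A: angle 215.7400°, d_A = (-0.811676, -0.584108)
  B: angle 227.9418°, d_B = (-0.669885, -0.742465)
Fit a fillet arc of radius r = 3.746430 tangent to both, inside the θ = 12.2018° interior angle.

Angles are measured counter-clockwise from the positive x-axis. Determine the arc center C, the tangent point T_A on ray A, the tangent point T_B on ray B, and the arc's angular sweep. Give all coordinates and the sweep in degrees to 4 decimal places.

bisector direction at 221.8409° = (-0.745000,-0.667064)
center distance |VC| = r/sin(θ/2) = 3.746430/sin(6.1009°) = 35.250667
C = V + |VC|·bis = (-33.2305,-1.2718)
T_A = V + ((C−V)·d_A)·d_A = V + 35.0510·d_A = (-35.4188,1.7691)
T_B = V + ((C−V)·d_B)·d_B = V + 35.0510·d_B = (-30.4489,-3.7814)
sweep = 180° − θ = 167.7982°

center=(-33.2305,-1.2718) T_A=(-35.4188,1.7691) T_B=(-30.4489,-3.7814) sweep=167.7982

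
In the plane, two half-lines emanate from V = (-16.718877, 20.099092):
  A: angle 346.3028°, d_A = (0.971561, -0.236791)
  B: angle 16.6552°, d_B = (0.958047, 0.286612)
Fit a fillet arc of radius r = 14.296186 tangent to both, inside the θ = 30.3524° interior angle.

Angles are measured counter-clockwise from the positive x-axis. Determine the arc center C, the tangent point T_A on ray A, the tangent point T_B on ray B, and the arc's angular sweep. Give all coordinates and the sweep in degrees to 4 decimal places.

bisector direction at 1.4790° = (0.999667,0.025811)
center distance |VC| = r/sin(θ/2) = 14.296186/sin(15.1762°) = 54.609721
C = V + |VC|·bis = (37.8727,21.5086)
T_A = V + ((C−V)·d_A)·d_A = V + 52.7052·d_A = (34.4874,7.6190)
T_B = V + ((C−V)·d_B)·d_B = V + 52.7052·d_B = (33.7752,35.2050)
sweep = 180° − θ = 149.6476°

center=(37.8727,21.5086) T_A=(34.4874,7.6190) T_B=(33.7752,35.2050) sweep=149.6476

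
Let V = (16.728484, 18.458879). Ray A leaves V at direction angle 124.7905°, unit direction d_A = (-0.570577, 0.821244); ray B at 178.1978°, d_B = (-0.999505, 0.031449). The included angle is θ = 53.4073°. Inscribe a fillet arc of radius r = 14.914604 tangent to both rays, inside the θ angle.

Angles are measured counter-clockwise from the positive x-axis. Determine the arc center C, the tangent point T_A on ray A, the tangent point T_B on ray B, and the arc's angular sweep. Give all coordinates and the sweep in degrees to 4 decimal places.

bisector direction at 151.4941° = (-0.878768,0.477248)
center distance |VC| = r/sin(θ/2) = 14.914604/sin(26.7036°) = 33.189594
C = V + |VC|·bis = (-12.4375,34.2986)
T_A = V + ((C−V)·d_A)·d_A = V + 29.6497·d_A = (-0.1890,42.8085)
T_B = V + ((C−V)·d_B)·d_B = V + 29.6497·d_B = (-12.9065,19.3913)
sweep = 180° − θ = 126.5927°

center=(-12.4375,34.2986) T_A=(-0.1890,42.8085) T_B=(-12.9065,19.3913) sweep=126.5927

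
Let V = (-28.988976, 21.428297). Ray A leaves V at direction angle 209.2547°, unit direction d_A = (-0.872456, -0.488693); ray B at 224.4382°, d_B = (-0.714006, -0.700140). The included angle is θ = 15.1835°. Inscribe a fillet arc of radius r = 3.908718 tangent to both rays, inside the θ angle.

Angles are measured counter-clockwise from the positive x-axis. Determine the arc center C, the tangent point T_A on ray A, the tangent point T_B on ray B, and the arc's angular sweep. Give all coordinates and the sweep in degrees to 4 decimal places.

bisector direction at 216.8465° = (-0.800245,-0.599673)
center distance |VC| = r/sin(θ/2) = 3.908718/sin(7.5918°) = 29.586024
C = V + |VC|·bis = (-52.6651,3.6864)
T_A = V + ((C−V)·d_A)·d_A = V + 29.3267·d_A = (-54.5752,7.0966)
T_B = V + ((C−V)·d_B)·d_B = V + 29.3267·d_B = (-49.9284,0.8955)
sweep = 180° − θ = 164.8165°

center=(-52.6651,3.6864) T_A=(-54.5752,7.0966) T_B=(-49.9284,0.8955) sweep=164.8165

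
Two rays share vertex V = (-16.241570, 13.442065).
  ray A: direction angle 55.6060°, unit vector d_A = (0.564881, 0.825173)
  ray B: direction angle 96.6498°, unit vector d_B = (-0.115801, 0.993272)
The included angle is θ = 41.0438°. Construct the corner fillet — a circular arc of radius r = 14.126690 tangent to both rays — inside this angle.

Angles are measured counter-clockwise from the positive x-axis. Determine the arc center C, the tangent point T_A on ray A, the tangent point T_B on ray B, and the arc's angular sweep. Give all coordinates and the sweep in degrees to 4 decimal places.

bisector direction at 76.1279° = (0.239755,0.970833)
center distance |VC| = r/sin(θ/2) = 14.126690/sin(20.5219°) = 40.296877
C = V + |VC|·bis = (-6.5802,52.5636)
T_A = V + ((C−V)·d_A)·d_A = V + 37.7396·d_A = (5.0768,44.5837)
T_B = V + ((C−V)·d_B)·d_B = V + 37.7396·d_B = (-20.6118,50.9277)
sweep = 180° − θ = 138.9562°

center=(-6.5802,52.5636) T_A=(5.0768,44.5837) T_B=(-20.6118,50.9277) sweep=138.9562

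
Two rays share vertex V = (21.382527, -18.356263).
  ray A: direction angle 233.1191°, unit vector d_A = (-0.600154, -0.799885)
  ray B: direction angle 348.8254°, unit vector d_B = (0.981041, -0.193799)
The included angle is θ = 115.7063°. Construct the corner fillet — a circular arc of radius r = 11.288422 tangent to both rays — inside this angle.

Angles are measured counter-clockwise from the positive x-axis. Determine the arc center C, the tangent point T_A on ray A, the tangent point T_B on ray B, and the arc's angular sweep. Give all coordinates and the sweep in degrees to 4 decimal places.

bisector direction at 290.9723° = (0.357916,-0.933754)
center distance |VC| = r/sin(θ/2) = 11.288422/sin(57.8531°) = 13.332460
C = V + |VC|·bis = (26.1544,-30.8055)
T_A = V + ((C−V)·d_A)·d_A = V + 7.0941·d_A = (17.1250,-24.0307)
T_B = V + ((C−V)·d_B)·d_B = V + 7.0941·d_B = (28.3421,-19.7311)
sweep = 180° − θ = 64.2937°

center=(26.1544,-30.8055) T_A=(17.1250,-24.0307) T_B=(28.3421,-19.7311) sweep=64.2937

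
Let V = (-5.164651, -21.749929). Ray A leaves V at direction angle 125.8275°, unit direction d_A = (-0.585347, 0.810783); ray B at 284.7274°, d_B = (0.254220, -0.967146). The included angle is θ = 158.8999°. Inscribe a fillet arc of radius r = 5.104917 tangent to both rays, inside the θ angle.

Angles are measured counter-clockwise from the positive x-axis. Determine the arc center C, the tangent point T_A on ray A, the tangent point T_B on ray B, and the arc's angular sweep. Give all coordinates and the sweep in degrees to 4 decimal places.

center=(-9.8602,-23.9672) T_A=(-5.7212,-20.9791) T_B=(-4.9229,-22.6694) sweep=21.1001

bisector direction at 205.2774° = (-0.904251,-0.427002)
center distance |VC| = r/sin(θ/2) = 5.104917/sin(79.4500°) = 5.192698
C = V + |VC|·bis = (-9.8602,-23.9672)
T_A = V + ((C−V)·d_A)·d_A = V + 0.9508·d_A = (-5.7212,-20.9791)
T_B = V + ((C−V)·d_B)·d_B = V + 0.9508·d_B = (-4.9229,-22.6694)
sweep = 180° − θ = 21.1001°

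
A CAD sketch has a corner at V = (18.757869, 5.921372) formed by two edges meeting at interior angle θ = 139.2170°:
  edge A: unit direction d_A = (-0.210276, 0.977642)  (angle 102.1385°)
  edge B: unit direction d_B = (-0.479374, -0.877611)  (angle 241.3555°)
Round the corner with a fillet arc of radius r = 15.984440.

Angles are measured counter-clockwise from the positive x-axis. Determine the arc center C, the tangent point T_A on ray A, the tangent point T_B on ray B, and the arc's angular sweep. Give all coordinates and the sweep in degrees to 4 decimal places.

center=(1.8814,8.3692) T_A=(17.5084,11.7304) T_B=(15.9095,0.7067) sweep=40.7830

bisector direction at 171.7470° = (-0.989644,0.143544)
center distance |VC| = r/sin(θ/2) = 15.984440/sin(69.6085°) = 17.053094
C = V + |VC|·bis = (1.8814,8.3692)
T_A = V + ((C−V)·d_A)·d_A = V + 5.9419·d_A = (17.5084,11.7304)
T_B = V + ((C−V)·d_B)·d_B = V + 5.9419·d_B = (15.9095,0.7067)
sweep = 180° − θ = 40.7830°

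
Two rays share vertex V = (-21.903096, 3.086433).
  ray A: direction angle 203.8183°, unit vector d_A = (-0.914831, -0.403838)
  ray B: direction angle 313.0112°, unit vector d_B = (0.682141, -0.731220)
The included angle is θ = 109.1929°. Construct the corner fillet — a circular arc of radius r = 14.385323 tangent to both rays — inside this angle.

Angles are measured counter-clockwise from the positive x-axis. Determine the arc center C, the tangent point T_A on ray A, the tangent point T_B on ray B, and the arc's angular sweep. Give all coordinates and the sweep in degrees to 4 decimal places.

center=(-25.4474,-14.2027) T_A=(-31.2567,-1.0426) T_B=(-14.9286,-4.3899) sweep=70.8071

bisector direction at 258.4147° = (-0.200826,-0.979627)
center distance |VC| = r/sin(θ/2) = 14.385323/sin(54.5964°) = 17.648713
C = V + |VC|·bis = (-25.4474,-14.2027)
T_A = V + ((C−V)·d_A)·d_A = V + 10.2245·d_A = (-31.2567,-1.0426)
T_B = V + ((C−V)·d_B)·d_B = V + 10.2245·d_B = (-14.9286,-4.3899)
sweep = 180° − θ = 70.8071°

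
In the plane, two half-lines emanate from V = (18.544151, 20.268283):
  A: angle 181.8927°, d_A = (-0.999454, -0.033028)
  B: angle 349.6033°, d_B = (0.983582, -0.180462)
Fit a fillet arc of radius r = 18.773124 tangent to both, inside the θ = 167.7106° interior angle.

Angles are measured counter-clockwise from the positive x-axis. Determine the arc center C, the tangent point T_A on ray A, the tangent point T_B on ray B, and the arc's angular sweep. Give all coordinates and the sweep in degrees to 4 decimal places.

center=(17.1442,1.4386) T_A=(16.5242,20.2015) T_B=(20.5321,19.9036) sweep=12.2894

bisector direction at 265.7480° = (-0.074143,-0.997248)
center distance |VC| = r/sin(θ/2) = 18.773124/sin(83.8553°) = 18.881604
C = V + |VC|·bis = (17.1442,1.4386)
T_A = V + ((C−V)·d_A)·d_A = V + 2.0211·d_A = (16.5242,20.2015)
T_B = V + ((C−V)·d_B)·d_B = V + 2.0211·d_B = (20.5321,19.9036)
sweep = 180° − θ = 12.2894°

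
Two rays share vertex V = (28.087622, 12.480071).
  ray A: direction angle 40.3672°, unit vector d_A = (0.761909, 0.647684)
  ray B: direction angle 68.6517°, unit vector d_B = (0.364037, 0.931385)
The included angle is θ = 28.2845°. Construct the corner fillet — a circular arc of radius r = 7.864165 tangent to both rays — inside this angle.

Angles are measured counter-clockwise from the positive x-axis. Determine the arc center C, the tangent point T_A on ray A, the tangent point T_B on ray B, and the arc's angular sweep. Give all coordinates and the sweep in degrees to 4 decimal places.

center=(46.7742,38.6868) T_A=(51.8677,32.6950) T_B=(39.4496,41.5496) sweep=151.7155

bisector direction at 54.5095° = (0.580569,0.814211)
center distance |VC| = r/sin(θ/2) = 7.864165/sin(14.1423°) = 32.186636
C = V + |VC|·bis = (46.7742,38.6868)
T_A = V + ((C−V)·d_A)·d_A = V + 31.2111·d_A = (51.8677,32.6950)
T_B = V + ((C−V)·d_B)·d_B = V + 31.2111·d_B = (39.4496,41.5496)
sweep = 180° − θ = 151.7155°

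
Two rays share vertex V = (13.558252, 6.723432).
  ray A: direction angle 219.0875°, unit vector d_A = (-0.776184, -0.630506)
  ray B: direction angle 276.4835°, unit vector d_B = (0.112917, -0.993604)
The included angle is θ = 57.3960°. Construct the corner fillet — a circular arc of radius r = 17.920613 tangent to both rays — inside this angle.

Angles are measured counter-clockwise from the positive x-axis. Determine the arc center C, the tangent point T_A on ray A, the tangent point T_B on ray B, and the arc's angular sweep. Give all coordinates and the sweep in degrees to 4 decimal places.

center=(-0.5514,-27.8261) T_A=(-11.8504,-13.9164) T_B=(17.2546,-25.8026) sweep=122.6040

bisector direction at 247.7855° = (-0.378075,-0.925775)
center distance |VC| = r/sin(θ/2) = 17.920613/sin(28.6980°) = 37.319614
C = V + |VC|·bis = (-0.5514,-27.8261)
T_A = V + ((C−V)·d_A)·d_A = V + 32.7354·d_A = (-11.8504,-13.9164)
T_B = V + ((C−V)·d_B)·d_B = V + 32.7354·d_B = (17.2546,-25.8026)
sweep = 180° − θ = 122.6040°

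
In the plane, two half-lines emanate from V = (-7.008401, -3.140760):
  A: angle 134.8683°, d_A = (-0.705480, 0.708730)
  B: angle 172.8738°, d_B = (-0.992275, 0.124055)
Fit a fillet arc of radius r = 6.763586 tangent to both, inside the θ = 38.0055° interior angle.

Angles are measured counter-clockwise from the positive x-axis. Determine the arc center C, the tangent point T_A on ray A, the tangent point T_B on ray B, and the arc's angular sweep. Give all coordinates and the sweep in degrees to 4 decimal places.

bisector direction at 153.8710° = (-0.897805,0.440393)
center distance |VC| = r/sin(θ/2) = 6.763586/sin(19.0027°) = 20.771821
C = V + |VC|·bis = (-25.6574,6.0070)
T_A = V + ((C−V)·d_A)·d_A = V + 19.6398·d_A = (-20.8639,10.7786)
T_B = V + ((C−V)·d_B)·d_B = V + 19.6398·d_B = (-26.4965,-0.7043)
sweep = 180° − θ = 141.9945°

center=(-25.6574,6.0070) T_A=(-20.8639,10.7786) T_B=(-26.4965,-0.7043) sweep=141.9945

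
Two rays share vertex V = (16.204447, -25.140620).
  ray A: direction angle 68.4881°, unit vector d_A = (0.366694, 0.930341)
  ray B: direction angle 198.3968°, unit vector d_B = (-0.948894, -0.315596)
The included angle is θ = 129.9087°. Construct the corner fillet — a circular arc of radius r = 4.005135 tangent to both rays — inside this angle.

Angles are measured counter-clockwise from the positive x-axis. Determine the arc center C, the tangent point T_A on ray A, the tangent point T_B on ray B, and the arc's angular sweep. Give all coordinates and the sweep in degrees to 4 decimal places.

center=(13.1646,-21.9308) T_A=(16.8907,-23.3995) T_B=(14.4286,-25.7313) sweep=50.0913

bisector direction at 133.4425° = (-0.687626,0.726065)
center distance |VC| = r/sin(θ/2) = 4.005135/sin(64.9544°) = 4.420821
C = V + |VC|·bis = (13.1646,-21.9308)
T_A = V + ((C−V)·d_A)·d_A = V + 1.8715·d_A = (16.8907,-23.3995)
T_B = V + ((C−V)·d_B)·d_B = V + 1.8715·d_B = (14.4286,-25.7313)
sweep = 180° − θ = 50.0913°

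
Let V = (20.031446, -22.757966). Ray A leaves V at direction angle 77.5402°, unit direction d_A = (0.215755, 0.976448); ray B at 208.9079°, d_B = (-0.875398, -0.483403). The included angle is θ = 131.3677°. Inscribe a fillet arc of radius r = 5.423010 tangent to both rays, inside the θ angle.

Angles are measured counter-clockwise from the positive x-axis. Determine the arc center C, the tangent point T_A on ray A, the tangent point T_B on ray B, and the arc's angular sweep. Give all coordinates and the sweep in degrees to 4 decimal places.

center=(15.2649,-19.1952) T_A=(20.5601,-20.3653) T_B=(17.8864,-23.9425) sweep=48.6323

bisector direction at 143.2241° = (-0.800983,0.598687)
center distance |VC| = r/sin(θ/2) = 5.423010/sin(65.6839°) = 5.950934
C = V + |VC|·bis = (15.2649,-19.1952)
T_A = V + ((C−V)·d_A)·d_A = V + 2.4504·d_A = (20.5601,-20.3653)
T_B = V + ((C−V)·d_B)·d_B = V + 2.4504·d_B = (17.8864,-23.9425)
sweep = 180° − θ = 48.6323°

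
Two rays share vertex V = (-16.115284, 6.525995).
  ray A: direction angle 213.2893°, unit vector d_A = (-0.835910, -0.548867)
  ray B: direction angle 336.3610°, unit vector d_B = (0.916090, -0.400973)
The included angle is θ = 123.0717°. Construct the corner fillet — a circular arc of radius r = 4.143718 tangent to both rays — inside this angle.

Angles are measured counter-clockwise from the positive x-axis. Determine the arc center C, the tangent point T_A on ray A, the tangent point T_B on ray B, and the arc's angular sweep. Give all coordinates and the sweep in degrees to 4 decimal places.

bisector direction at 274.8252° = (0.084115,-0.996456)
center distance |VC| = r/sin(θ/2) = 4.143718/sin(61.5359°) = 4.713508
C = V + |VC|·bis = (-15.7188,1.8292)
T_A = V + ((C−V)·d_A)·d_A = V + 2.2465·d_A = (-17.9932,5.2930)
T_B = V + ((C−V)·d_B)·d_B = V + 2.2465·d_B = (-14.0573,5.6252)
sweep = 180° − θ = 56.9283°

center=(-15.7188,1.8292) T_A=(-17.9932,5.2930) T_B=(-14.0573,5.6252) sweep=56.9283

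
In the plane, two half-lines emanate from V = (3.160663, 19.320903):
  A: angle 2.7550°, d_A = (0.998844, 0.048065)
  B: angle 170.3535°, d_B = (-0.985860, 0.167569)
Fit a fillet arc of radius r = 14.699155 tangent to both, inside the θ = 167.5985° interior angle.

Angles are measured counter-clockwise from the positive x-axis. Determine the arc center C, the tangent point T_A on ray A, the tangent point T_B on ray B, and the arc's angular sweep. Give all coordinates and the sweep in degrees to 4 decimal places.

center=(4.0493,34.0798) T_A=(4.7559,19.3977) T_B=(1.5862,19.5885) sweep=12.4015

bisector direction at 86.5542° = (0.060103,0.998192)
center distance |VC| = r/sin(θ/2) = 14.699155/sin(83.7993°) = 14.785658
C = V + |VC|·bis = (4.0493,34.0798)
T_A = V + ((C−V)·d_A)·d_A = V + 1.5970·d_A = (4.7559,19.3977)
T_B = V + ((C−V)·d_B)·d_B = V + 1.5970·d_B = (1.5862,19.5885)
sweep = 180° − θ = 12.4015°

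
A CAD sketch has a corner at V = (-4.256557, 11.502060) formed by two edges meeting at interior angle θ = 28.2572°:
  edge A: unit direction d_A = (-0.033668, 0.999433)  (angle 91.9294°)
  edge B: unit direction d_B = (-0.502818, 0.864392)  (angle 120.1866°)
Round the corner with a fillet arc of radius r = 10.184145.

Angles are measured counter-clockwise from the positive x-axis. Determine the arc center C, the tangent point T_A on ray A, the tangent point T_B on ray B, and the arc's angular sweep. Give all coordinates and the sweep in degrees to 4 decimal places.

center=(-15.7971,51.5955) T_A=(-5.6187,51.9384) T_B=(-24.6002,46.4748) sweep=151.7428

bisector direction at 106.0580° = (-0.276610,0.960982)
center distance |VC| = r/sin(θ/2) = 10.184145/sin(14.1286°) = 41.721353
C = V + |VC|·bis = (-15.7971,51.5955)
T_A = V + ((C−V)·d_A)·d_A = V + 40.4593·d_A = (-5.6187,51.9384)
T_B = V + ((C−V)·d_B)·d_B = V + 40.4593·d_B = (-24.6002,46.4748)
sweep = 180° − θ = 151.7428°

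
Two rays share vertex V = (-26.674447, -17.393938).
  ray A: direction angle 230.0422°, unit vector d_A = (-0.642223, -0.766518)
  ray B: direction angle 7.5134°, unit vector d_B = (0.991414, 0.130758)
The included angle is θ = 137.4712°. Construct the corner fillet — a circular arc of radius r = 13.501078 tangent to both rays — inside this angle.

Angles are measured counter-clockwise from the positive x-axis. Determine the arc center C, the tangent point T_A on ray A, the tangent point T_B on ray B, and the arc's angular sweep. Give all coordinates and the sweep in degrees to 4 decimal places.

center=(-19.7000,-30.0921) T_A=(-30.0488,-21.4214) T_B=(-21.4654,-16.7069) sweep=42.5288

bisector direction at 298.7778° = (0.481414,-0.876493)
center distance |VC| = r/sin(θ/2) = 13.501078/sin(68.7356°) = 14.487429
C = V + |VC|·bis = (-19.7000,-30.0921)
T_A = V + ((C−V)·d_A)·d_A = V + 5.2542·d_A = (-30.0488,-21.4214)
T_B = V + ((C−V)·d_B)·d_B = V + 5.2542·d_B = (-21.4654,-16.7069)
sweep = 180° − θ = 42.5288°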